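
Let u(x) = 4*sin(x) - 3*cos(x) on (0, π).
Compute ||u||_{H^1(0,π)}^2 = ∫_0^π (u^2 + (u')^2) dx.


||u||_{H^1(0,π)}^2 = 25*π

u'(x) = 3*sin(x) + 4*cos(x).
Expand u² and (u')² and integrate term by term on (0, π), using: for integers n ≥ 1, ∫_0^π sin²(nx) dx = ∫_0^π cos²(nx) dx = π/2; for n ≠ n', ∫_0^π sin(nx)sin(n'x) dx = ∫_0^π cos(nx)cos(n'x) dx = 0; and by product-to-sum, ∫_0^π sin(nx)cos(n'x) dx = ½∫_0^π [sin((n+n')x) + sin((n−n')x)] dx, which is 0 when n+n' is even and 2n/(n²−n'²) when n+n' is odd (it need not vanish on (0, π)).
  u² squared terms: (-3)²·∫cos(x)² dx = 9·π/2 = 9*π/2;  (4)²·∫sin(x)² dx = 16·π/2 = 8*π.
  u² cross terms: 2·(-3)·(4)·∫cos(x)·sin(x) dx = -24·(0) = 0.
  So ∫_0^π u² dx = 9*π/2 + 8*π + 0 = 25*π/2.
  (u')² squared terms: (3)²·∫sin(x)² dx = 9·π/2 = 9*π/2;  (4)²·∫cos(x)² dx = 16·π/2 = 8*π.
  (u')² cross terms: 2·(3)·(4)·∫sin(x)·cos(x) dx = 24·(0) = 0.
  So ∫_0^π (u')² dx = 9*π/2 + 8*π + 0 = 25*π/2.
||u||_{H^1}^2 = (25*π/2) + (25*π/2) = 25*π.


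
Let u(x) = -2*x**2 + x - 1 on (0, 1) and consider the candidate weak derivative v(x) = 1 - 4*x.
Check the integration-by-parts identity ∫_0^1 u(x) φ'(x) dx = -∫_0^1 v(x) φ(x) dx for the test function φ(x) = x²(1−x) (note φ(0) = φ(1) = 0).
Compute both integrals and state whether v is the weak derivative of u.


LHS = 7/60, RHS = 7/60. Yes, v = u' weakly.

u(x) = -2*x**2 + x - 1, classical derivative u'(x) = 1 - 4*x.
φ(x) = x²(1−x), so φ'(x) = x*(2 - 3*x).
Note φ(0) = φ(1) = 0, so the boundary term u·φ vanishes.
LHS = ∫_0^1 u(x) φ'(x) dx = ∫_0^1 (6*x^4 - 7*x^3 + 5*x^2 - 2*x) dx. Term by term:
  ∫_0^1 6*x^4 dx = 6/5;  ∫_0^1 -7*x^3 dx = -7/4;  ∫_0^1 5*x^2 dx = 5/3;
  ∫_0^1 -2*x dx = -1.
Sum: 6/5 − 7/4 + 5/3 − 1 = 7/60.
So LHS = 7/60.
∫_0^1 v(x) φ(x) dx = ∫_0^1 (4*x^4 - 5*x^3 + x^2) dx. Term by term:
  ∫_0^1 4*x^4 dx = 4/5;  ∫_0^1 -5*x^3 dx = -5/4;  ∫_0^1 x^2 dx = 1/3.
Sum: 4/5 − 5/4 + 1/3 = -7/60.
So RHS = -∫_0^1 v(x) φ(x) dx = 7/60.
LHS = RHS, so the identity holds for this test φ.
Moreover u is smooth here and v(x) = u'(x) = 1 - 4*x pointwise, so the identity holds for every test function. Hence v is the weak derivative of u.


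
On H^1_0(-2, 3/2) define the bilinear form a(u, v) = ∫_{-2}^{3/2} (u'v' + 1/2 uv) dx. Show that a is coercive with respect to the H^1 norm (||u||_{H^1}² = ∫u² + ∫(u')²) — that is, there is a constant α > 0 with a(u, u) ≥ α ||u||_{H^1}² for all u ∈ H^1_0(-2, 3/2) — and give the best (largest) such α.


α = (49 + 8*π^2)/(2*(4*π^2 + 49))

Coercivity of a(·,·) on H^1_0(-2, 3/2) means a(u, u) ≥ α ||u||_{H^1}² for every u ∈ H^1_0.
The interval has length L = 7/2, and Poincaré/coercivity depend only on L. Here a(u, u) = ∫(u')² + (1/2)·∫u².
Here 0 < c = 1/2 < 1. The condition a(u,u) ≥ α||u||_{H^1}² reads (1−α)∫(u')² ≥ (α−c)∫u². Any admissible α is ≤ 1 (rapidly oscillating u have ∫u²/∫(u')² → 0), and α = 1 would force 0 ≥ (1−c)∫u², impossible since c < 1; so 1−α > 0. By the sharp Poincaré inequality on H^1_0 of an interval of length L, ∫(u')² ≥ (π/L)²∫u² with equality for the first sine mode sin(π(x−x₀)/L) (x₀ the left endpoint), so the inequality holds for all u iff (1−α)(π/L)² ≥ α − c, i.e. α ≤ ((π/L)² + c)/((π/L)² + 1) = (1 + c(L/π)²)/(1 + (L/π)²). With (π/L)² = 4*π^2/49 and c = 1/2, the largest admissible constant is α = ((π/L)² + c)/((π/L)² + 1).
Simplifying, α = (49 + 8*π^2)/(2*(4*π^2 + 49)).


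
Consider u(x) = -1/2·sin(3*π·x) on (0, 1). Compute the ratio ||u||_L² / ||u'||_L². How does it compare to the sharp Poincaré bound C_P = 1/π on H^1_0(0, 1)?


||u||_L² / ||u'||_L² = 1/(3*π) < C_P = 1/π.

u(x) = -1/2·sin(3*π·x), so u'(x) = -3*π*cos(3*π*x)/2.
Writing u(x) = A·sin(kπx/L) with A = -1/2 and k = 3, use ∫_0^L sin²(kπx/L) dx = L/2 and ∫_0^L cos²(kπx/L) dx = L/2.
u² = 1/4·sin²(3*π·x) and (u')² = 9*π^2/4·cos²(3*π·x), and each of sin², cos² integrates to L/2 = 1/2 over (0, 1).
∫_0^1 u² dx = 1/8, so ||u||_L² = sqrt(2)/4.
∫_0^1 (u')² dx = 9*π^2/8, so ||u'||_L² = 3*sqrt(2)*π/4.
Ratio ||u||_L² / ||u'||_L² = 1/(3*π).
Sharp Poincaré constant on H^1_0(0, 1) is C_P = L/π = 1/π, achieved by sin(π·x).
This is the k = 3 harmonic; the ratio L/(kπ) is strictly less than C_P = L/π, consistent with the sharp inequality ||u||_L² ≤ C_P ||u'||_L².


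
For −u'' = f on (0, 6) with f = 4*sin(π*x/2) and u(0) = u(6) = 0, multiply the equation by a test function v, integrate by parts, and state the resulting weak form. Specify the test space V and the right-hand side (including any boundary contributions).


V = H^1_0(0, 6) (so v(0) = v(6) = 0); weak form: ∫_0^6 u'v' dx = ∫_0^6 (4*sin(π*x/2)) v dx for all v ∈ V.

Multiply both sides by a test function v and integrate from 0 to 6:
  ∫_0^6 −u''(x) v(x) dx = ∫_0^6 f(x) v(x) dx.
Integrate the LHS by parts once:
  ∫_0^6 −u'' v dx = −[u'(x) v(x)]_0^6 + ∫_0^6 u'(x) v'(x) dx.
Thus ∫_0^6 u'(x) v'(x) dx = ∫_0^6 f(x) v(x) dx + [u'(x) v(x)]_0^6.
Choose V so that boundary terms are either known or forced to vanish.
u is Dirichlet: u(0) = u(6) = 0. Let V = H^1_0(0, 6); then v(0) = v(6) = 0, and [u' v]_0^6 = 0.
Weak formulation: find u (satisfying any essential BC) such that ∫_0^6 u'(x) v'(x) dx = ∫_0^6 f v dx for all v ∈ V.
Substituting f(x) = 4*sin(π*x/2), the right-hand side is ∫_0^6 (4*sin(π*x/2)) v dx.


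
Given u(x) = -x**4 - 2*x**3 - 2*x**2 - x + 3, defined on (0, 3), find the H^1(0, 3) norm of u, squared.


||u||_{H^1}^2 = 344103/14

The H^1 norm (squared) on an interval (0, L) is
  ||u||_{H^1}^2 = ∫_0^L u(x)^2 dx + ∫_0^L u'(x)^2 dx.
Compute u'(x) = -4*x**3 - 6*x**2 - 4*x - 1.
Then u(x)^2 = x**8 + 4*x**7 + 8*x**6 + 10*x**5 + 2*x**4 - 8*x**3 - 11*x**2 - 6*x + 9 and u'(x)^2 = 16*x**6 + 48*x**5 + 68*x**4 + 56*x**3 + 28*x**2 + 8*x + 1.
Integrate each monomial from 0 to 3 using ∫_0^3 c·x^n dx = c·3^(n+1)/(n+1):
  ∫_0^3 u(x)^2 dx = ∫_0^3 (x^8 + 4*x^7 + 8*x^6 + 10*x^5 + 2*x^4 - 8*x^3 - 11*x^2 - 6*x + 9) dx. Term by term:
    ∫_0^3 x^8 dx = 2187;  ∫_0^3 4*x^7 dx = 6561/2;  ∫_0^3 8*x^6 dx = 17496/7;
    ∫_0^3 10*x^5 dx = 1215;  ∫_0^3 2*x^4 dx = 486/5;  ∫_0^3 -8*x^3 dx = -162;
    ∫_0^3 -11*x^2 dx = -99;  ∫_0^3 -6*x dx = -27;  ∫_0^3 9 dx = 27.
  Sum: 2187 + 6561/2 + 17496/7 + 1215 + 486/5 − 162 − 99 − 27 + 27 = 631269/70.
  ∫_0^3 u'(x)^2 dx = ∫_0^3 (16*x^6 + 48*x^5 + 68*x^4 + 56*x^3 + 28*x^2 + 8*x + 1) dx. Term by term:
    ∫_0^3 16*x^6 dx = 34992/7;  ∫_0^3 48*x^5 dx = 5832;  ∫_0^3 68*x^4 dx = 16524/5;
    ∫_0^3 56*x^3 dx = 1134;  ∫_0^3 28*x^2 dx = 252;  ∫_0^3 8*x dx = 36;
    ∫_0^3 1 dx = 3.
  Sum: 34992/7 + 5832 + 16524/5 + 1134 + 252 + 36 + 3 = 544623/35.
Adding: ||u||_{H^1}^2 = 631269/70 + 544623/35 = 344103/14.


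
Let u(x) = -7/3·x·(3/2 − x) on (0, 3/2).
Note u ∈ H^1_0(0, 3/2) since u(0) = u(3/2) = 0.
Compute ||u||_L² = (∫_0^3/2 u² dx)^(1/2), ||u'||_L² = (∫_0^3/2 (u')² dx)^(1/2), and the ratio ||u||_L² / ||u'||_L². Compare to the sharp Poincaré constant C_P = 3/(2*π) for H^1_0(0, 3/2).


||u||_L² / ||u'||_L² = 3*sqrt(10)/20 < C_P = 3/(2*π).

u(x) = -7/3·x·(3/2 − x), so u'(x) = 14*x/3 - 7/2.
u(x) = -7/3·x·(3/2 − x) vanishes at x = 0 and x = 3/2, so u ∈ H^1_0(0, 3/2). Differentiate via the product rule and integrate the resulting polynomials term by term.
  ∫_0^3/2 u² dx = ∫_0^3/2 (49*x^4/9 - 49*x^3/3 + 49*x^2/4) dx. Term by term:
    ∫_0^3/2 49*x^4/9 dx = 1323/160;  ∫_0^3/2 -49*x^3/3 dx = -1323/64;  ∫_0^3/2 49*x^2/4 dx = 441/32.
  Sum: 1323/160 − 1323/64 + 441/32 = 441/320.
  ∫_0^3/2 (u')² dx = ∫_0^3/2 (196*x^2/9 - 98*x/3 + 49/4) dx. Term by term:
    ∫_0^3/2 196*x^2/9 dx = 49/2;  ∫_0^3/2 -98*x/3 dx = -147/4;  ∫_0^3/2 49/4 dx = 147/8.
  Sum: 49/2 − 147/4 + 147/8 = 49/8.
∫_0^3/2 u² dx = 441/320, so ||u||_L² = 21*sqrt(5)/40.
∫_0^3/2 (u')² dx = 49/8, so ||u'||_L² = 7*sqrt(2)/4.
Ratio ||u||_L² / ||u'||_L² = 3*sqrt(10)/20.
Sharp Poincaré constant on H^1_0(0, 3/2) is C_P = L/π = 3/(2*π), achieved by sin(2*π/3·x).
A polynomial bump cannot attain the sharp Poincaré constant (only the first sine eigenfunction does), so the ratio is strictly less than C_P, consistent with ||u||_L² ≤ C_P ||u'||_L².


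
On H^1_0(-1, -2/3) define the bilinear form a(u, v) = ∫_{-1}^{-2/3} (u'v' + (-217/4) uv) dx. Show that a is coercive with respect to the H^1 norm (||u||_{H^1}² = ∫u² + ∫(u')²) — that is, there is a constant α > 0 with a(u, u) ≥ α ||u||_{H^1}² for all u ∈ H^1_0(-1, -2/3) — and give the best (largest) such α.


α = (-217 + 36*π^2)/(4*(1 + 9*π^2))

Coercivity of a(·,·) on H^1_0(-1, -2/3) means a(u, u) ≥ α ||u||_{H^1}² for every u ∈ H^1_0.
The interval has length L = 1/3, and Poincaré/coercivity depend only on L. Here a(u, u) = ∫(u')² + (-217/4)·∫u².
Here c = -217/4 < 0 with |c| < (π/L)² = 9*π^2, so coercivity still holds. The condition a(u,u) ≥ α||u||_{H^1}² reads (1−α)∫(u')² ≥ (α−c)∫u². Any admissible α is ≤ 1 (rapidly oscillating u have ∫u²/∫(u')² → 0), and α = 1 would force 0 ≥ (1−c)∫u², impossible since c < 1; so 1−α > 0. By the sharp Poincaré inequality on H^1_0 of an interval of length L, ∫(u')² ≥ (π/L)²∫u² with equality for the first sine mode sin(π(x−x₀)/L) (x₀ the left endpoint), so the inequality holds for all u iff (1−α)(π/L)² ≥ α − c, i.e. α ≤ ((π/L)² + c)/((π/L)² + 1) = (1 + c(L/π)²)/(1 + (L/π)²). (Direct route, valid since c ≤ 0: Poincaré gives c∫u² ≥ c(L/π)²∫(u')², so a(u,u) ≥ (1 + c(L/π)²)∫(u')², while ||u||_{H^1}² ≤ (1 + (L/π)²)∫(u')²; dividing yields the same α.) With (π/L)² = 9*π^2 and c = -217/4, the largest admissible constant is α = ((π/L)² + c)/((π/L)² + 1).
Simplifying, α = (-217 + 36*π^2)/(4*(1 + 9*π^2)).


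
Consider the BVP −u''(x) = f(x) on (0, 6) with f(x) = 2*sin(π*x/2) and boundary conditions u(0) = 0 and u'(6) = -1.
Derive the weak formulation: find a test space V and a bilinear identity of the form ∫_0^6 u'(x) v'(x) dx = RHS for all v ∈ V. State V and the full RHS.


V = {v ∈ H^1(0, 6) : v(0) = 0} (test functions vanish at x = 0 where u is specified); weak form: ∫_0^6 u'v' dx = ∫_0^6 (2*sin(π*x/2)) v dx − v(6) for all v ∈ V.

Multiply both sides by a test function v and integrate from 0 to 6:
  ∫_0^6 −u''(x) v(x) dx = ∫_0^6 f(x) v(x) dx.
Integrate the LHS by parts once:
  ∫_0^6 −u'' v dx = −[u'(x) v(x)]_0^6 + ∫_0^6 u'(x) v'(x) dx.
Thus ∫_0^6 u'(x) v'(x) dx = ∫_0^6 f(x) v(x) dx + [u'(x) v(x)]_0^6.
Choose V so that boundary terms are either known or forced to vanish.
Mixed BC: u(0) = 0 (Dirichlet) and u'(6) = -1 (Neumann). Define V = {v ∈ H^1(0, 6) : v(0) = 0}. Then [u' v]_0^6 = u'(6)·v(6) − u'(0)·0 = − v(6).
Weak formulation: find u (satisfying any essential BC) such that ∫_0^6 u'(x) v'(x) dx = ∫_0^6 f v dx − v(6) for all v ∈ V (Dirichlet at 0 absorbed into V; Neumann datum at x = 6 contributes the boundary term).
Substituting f(x) = 2*sin(π*x/2), the right-hand side is ∫_0^6 (2*sin(π*x/2)) v dx − v(6).


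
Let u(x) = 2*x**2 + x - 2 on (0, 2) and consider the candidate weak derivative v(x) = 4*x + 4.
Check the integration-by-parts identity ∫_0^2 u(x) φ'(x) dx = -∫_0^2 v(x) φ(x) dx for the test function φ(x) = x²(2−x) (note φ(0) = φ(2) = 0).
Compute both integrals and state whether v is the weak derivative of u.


LHS = -116/15, RHS = -176/15. No, v is not the weak derivative of u.

u(x) = 2*x**2 + x - 2, classical derivative u'(x) = 4*x + 1.
φ(x) = x²(2−x), so φ'(x) = x*(4 - 3*x).
Note φ(0) = φ(2) = 0, so the boundary term u·φ vanishes.
LHS = ∫_0^2 u(x) φ'(x) dx = ∫_0^2 (-6*x^4 + 5*x^3 + 10*x^2 - 8*x) dx. Term by term:
  ∫_0^2 -6*x^4 dx = -192/5;  ∫_0^2 5*x^3 dx = 20;  ∫_0^2 10*x^2 dx = 80/3;
  ∫_0^2 -8*x dx = -16.
Sum: -192/5 + 20 + 80/3 − 16 = -116/15.
So LHS = -116/15.
∫_0^2 v(x) φ(x) dx = ∫_0^2 (-4*x^4 + 4*x^3 + 8*x^2) dx. Term by term:
  ∫_0^2 -4*x^4 dx = -128/5;  ∫_0^2 4*x^3 dx = 16;  ∫_0^2 8*x^2 dx = 64/3.
Sum: -128/5 + 16 + 64/3 = 176/15.
So RHS = -∫_0^2 v(x) φ(x) dx = -176/15.
LHS − RHS = 4 ≠ 0, so the identity fails.
(For a valid weak derivative the identity must hold for EVERY test function, in particular this one. The failure shows v is NOT the weak derivative of u.)
Correct weak derivative would be u'(x) = 4*x + 1.


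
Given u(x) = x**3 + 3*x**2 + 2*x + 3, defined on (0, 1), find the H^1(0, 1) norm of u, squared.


||u||_{H^1}^2 = 15409/210

The H^1 norm (squared) on an interval (0, L) is
  ||u||_{H^1}^2 = ∫_0^L u(x)^2 dx + ∫_0^L u'(x)^2 dx.
Compute u'(x) = 3*x**2 + 6*x + 2.
Then u(x)^2 = x**6 + 6*x**5 + 13*x**4 + 18*x**3 + 22*x**2 + 12*x + 9 and u'(x)^2 = 9*x**4 + 36*x**3 + 48*x**2 + 24*x + 4.
Integrate each monomial from 0 to 1 using ∫_0^1 c·x^n dx = c·1^(n+1)/(n+1):
  ∫_0^1 u(x)^2 dx = ∫_0^1 (x^6 + 6*x^5 + 13*x^4 + 18*x^3 + 22*x^2 + 12*x + 9) dx. Term by term:
    ∫_0^1 x^6 dx = 1/7;  ∫_0^1 6*x^5 dx = 1;  ∫_0^1 13*x^4 dx = 13/5;
    ∫_0^1 18*x^3 dx = 9/2;  ∫_0^1 22*x^2 dx = 22/3;  ∫_0^1 12*x dx = 6;
    ∫_0^1 9 dx = 9.
  Sum: 1/7 + 1 + 13/5 + 9/2 + 22/3 + 6 + 9 = 6421/210.
  ∫_0^1 u'(x)^2 dx = ∫_0^1 (9*x^4 + 36*x^3 + 48*x^2 + 24*x + 4) dx. Term by term:
    ∫_0^1 9*x^4 dx = 9/5;  ∫_0^1 36*x^3 dx = 9;  ∫_0^1 48*x^2 dx = 16;
    ∫_0^1 24*x dx = 12;  ∫_0^1 4 dx = 4.
  Sum: 9/5 + 9 + 16 + 12 + 4 = 214/5.
Adding: ||u||_{H^1}^2 = 6421/210 + 214/5 = 15409/210.


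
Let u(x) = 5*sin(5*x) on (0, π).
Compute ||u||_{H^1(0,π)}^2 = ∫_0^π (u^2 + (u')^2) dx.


||u||_{H^1(0,π)}^2 = 325*π

u'(x) = 25*cos(5*x).
Expand u² and (u')² and integrate term by term on (0, π), using: for integers n ≥ 1, ∫_0^π sin²(nx) dx = ∫_0^π cos²(nx) dx = π/2; for n ≠ n', ∫_0^π sin(nx)sin(n'x) dx = ∫_0^π cos(nx)cos(n'x) dx = 0; and by product-to-sum, ∫_0^π sin(nx)cos(n'x) dx = ½∫_0^π [sin((n+n')x) + sin((n−n')x)] dx, which is 0 when n+n' is even and 2n/(n²−n'²) when n+n' is odd (it need not vanish on (0, π)).
  u² squared terms: (5)²·∫sin(5x)² dx = 25·π/2 = 25*π/2.
  So ∫_0^π u² dx = 25*π/2.
  (u')² squared terms: (25)²·∫cos(5x)² dx = 625·π/2 = 625*π/2.
  So ∫_0^π (u')² dx = 625*π/2.
||u||_{H^1}^2 = (25*π/2) + (625*π/2) = 325*π.


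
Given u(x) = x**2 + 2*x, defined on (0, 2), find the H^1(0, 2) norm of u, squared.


||u||_{H^1}^2 = 1016/15

The H^1 norm (squared) on an interval (0, L) is
  ||u||_{H^1}^2 = ∫_0^L u(x)^2 dx + ∫_0^L u'(x)^2 dx.
Compute u'(x) = 2*x + 2.
Then u(x)^2 = x**4 + 4*x**3 + 4*x**2 and u'(x)^2 = 4*x**2 + 8*x + 4.
Integrate each monomial from 0 to 2 using ∫_0^2 c·x^n dx = c·2^(n+1)/(n+1):
  ∫_0^2 u(x)^2 dx = ∫_0^2 (x^4 + 4*x^3 + 4*x^2) dx. Term by term:
    ∫_0^2 x^4 dx = 32/5;  ∫_0^2 4*x^3 dx = 16;  ∫_0^2 4*x^2 dx = 32/3.
  Sum: 32/5 + 16 + 32/3 = 496/15.
  ∫_0^2 u'(x)^2 dx = ∫_0^2 (4*x^2 + 8*x + 4) dx. Term by term:
    ∫_0^2 4*x^2 dx = 32/3;  ∫_0^2 8*x dx = 16;  ∫_0^2 4 dx = 8.
  Sum: 32/3 + 16 + 8 = 104/3.
Adding: ||u||_{H^1}^2 = 496/15 + 104/3 = 1016/15.


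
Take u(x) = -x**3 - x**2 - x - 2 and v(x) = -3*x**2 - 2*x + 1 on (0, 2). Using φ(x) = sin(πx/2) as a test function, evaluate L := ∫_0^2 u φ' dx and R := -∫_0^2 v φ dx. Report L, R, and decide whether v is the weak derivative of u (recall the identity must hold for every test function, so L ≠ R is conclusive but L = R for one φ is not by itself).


LHS = -96/π^3 + 36/π, RHS = -96/π^3 + 28/π. No, v is not the weak derivative of u.

u(x) = -x**3 - x**2 - x - 2, classical derivative u'(x) = -3*x**2 - 2*x - 1.
φ(x) = sin(πx/2), so φ'(x) = π*cos(π*x/2)/2.
Note φ(0) = φ(2) = 0, so the boundary term u·φ vanishes.
LHS = ∫_0^2 u(x) φ'(x) dx = ∫_0^2 (-π*x^3*cos(π*x/2)/2 - π*x^2*cos(π*x/2)/2 - π*x*cos(π*x/2)/2 - π*cos(π*x/2)) dx. Term by term:
  ∫_0^2 -π*cos(π*x/2) dx = 0;  ∫_0^2 -π*x*cos(π*x/2)/2 dx = 4/π;  ∫_0^2 -π*x^2*cos(π*x/2)/2 dx = 8/π;
  ∫_0^2 -π*x^3*cos(π*x/2)/2 dx = -96/π^3 + 24/π.
Sum: 0 + 4/π + 8/π + -96/π^3 + 24/π = -96/π^3 + 36/π.
So LHS = -96/π^3 + 36/π.
∫_0^2 v(x) φ(x) dx = ∫_0^2 (-3*x^2*sin(π*x/2) - 2*x*sin(π*x/2) + sin(π*x/2)) dx. Term by term:
  ∫_0^2 -3*x^2*sin(π*x/2) dx = -24/π + 96/π^3;  ∫_0^2 -2*x*sin(π*x/2) dx = -8/π;  ∫_0^2 sin(π*x/2) dx = 4/π.
Sum: -24/π + 96/π^3 − 8/π + 4/π = -28/π + 96/π^3.
So RHS = -∫_0^2 v(x) φ(x) dx = -96/π^3 + 28/π.
LHS − RHS = 8/π ≠ 0, so the identity fails.
(For a valid weak derivative the identity must hold for EVERY test function, in particular this one. The failure shows v is NOT the weak derivative of u.)
Correct weak derivative would be u'(x) = -3*x**2 - 2*x - 1.


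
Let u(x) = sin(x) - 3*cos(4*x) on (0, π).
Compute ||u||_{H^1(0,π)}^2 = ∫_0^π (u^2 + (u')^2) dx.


||u||_{H^1(0,π)}^2 = 68/5 + 155*π/2

u'(x) = 12*sin(4*x) + cos(x).
Expand u² and (u')² and integrate term by term on (0, π), using: for integers n ≥ 1, ∫_0^π sin²(nx) dx = ∫_0^π cos²(nx) dx = π/2; for n ≠ n', ∫_0^π sin(nx)sin(n'x) dx = ∫_0^π cos(nx)cos(n'x) dx = 0; and by product-to-sum, ∫_0^π sin(nx)cos(n'x) dx = ½∫_0^π [sin((n+n')x) + sin((n−n')x)] dx, which is 0 when n+n' is even and 2n/(n²−n'²) when n+n' is odd (it need not vanish on (0, π)).
  u² squared terms: (-3)²·∫cos(4x)² dx = 9·π/2 = 9*π/2;  (1)²·∫sin(x)² dx = 1·π/2 = π/2.
  u² cross terms: 2·(-3)·(1)·∫cos(4x)·sin(x) dx = -6·(-2/15) = 4/5.
  So ∫_0^π u² dx = 9*π/2 + π/2 + 4/5 = 4/5 + 5*π.
  (u')² squared terms: (12)²·∫sin(4x)² dx = 144·π/2 = 72*π;  (1)²·∫cos(x)² dx = 1·π/2 = π/2.
  (u')² cross terms: 2·(12)·(1)·∫sin(4x)·cos(x) dx = 24·(8/15) = 64/5.
  So ∫_0^π (u')² dx = 72*π + π/2 + 64/5 = 64/5 + 145*π/2.
||u||_{H^1}^2 = (4/5 + 5*π) + (64/5 + 145*π/2) = 68/5 + 155*π/2.


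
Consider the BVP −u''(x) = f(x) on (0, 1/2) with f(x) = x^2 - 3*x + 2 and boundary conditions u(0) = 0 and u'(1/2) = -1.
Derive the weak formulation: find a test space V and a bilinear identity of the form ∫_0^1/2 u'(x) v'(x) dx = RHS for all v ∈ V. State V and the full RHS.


V = {v ∈ H^1(0, 1/2) : v(0) = 0} (test functions vanish at x = 0 where u is specified); weak form: ∫_0^1/2 u'v' dx = ∫_0^1/2 (x^2 - 3*x + 2) v dx − v(1/2) for all v ∈ V.

Multiply both sides by a test function v and integrate from 0 to 1/2:
  ∫_0^1/2 −u''(x) v(x) dx = ∫_0^1/2 f(x) v(x) dx.
Integrate the LHS by parts once:
  ∫_0^1/2 −u'' v dx = −[u'(x) v(x)]_0^1/2 + ∫_0^1/2 u'(x) v'(x) dx.
Thus ∫_0^1/2 u'(x) v'(x) dx = ∫_0^1/2 f(x) v(x) dx + [u'(x) v(x)]_0^1/2.
Choose V so that boundary terms are either known or forced to vanish.
Mixed BC: u(0) = 0 (Dirichlet) and u'(1/2) = -1 (Neumann). Define V = {v ∈ H^1(0, 1/2) : v(0) = 0}. Then [u' v]_0^1/2 = u'(1/2)·v(1/2) − u'(0)·0 = − v(1/2).
Weak formulation: find u (satisfying any essential BC) such that ∫_0^1/2 u'(x) v'(x) dx = ∫_0^1/2 f v dx − v(1/2) for all v ∈ V (Dirichlet at 0 absorbed into V; Neumann datum at x = 1/2 contributes the boundary term).
Substituting f(x) = x^2 - 3*x + 2, the right-hand side is ∫_0^1/2 (x^2 - 3*x + 2) v dx − v(1/2).


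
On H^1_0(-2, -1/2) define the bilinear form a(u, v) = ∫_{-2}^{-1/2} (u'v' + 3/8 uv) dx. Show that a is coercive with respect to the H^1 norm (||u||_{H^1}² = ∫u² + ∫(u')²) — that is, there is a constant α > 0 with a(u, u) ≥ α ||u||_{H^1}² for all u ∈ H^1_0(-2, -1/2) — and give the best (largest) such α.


α = (27 + 32*π^2)/(8*(9 + 4*π^2))

Coercivity of a(·,·) on H^1_0(-2, -1/2) means a(u, u) ≥ α ||u||_{H^1}² for every u ∈ H^1_0.
The interval has length L = 3/2, and Poincaré/coercivity depend only on L. Here a(u, u) = ∫(u')² + (3/8)·∫u².
Here 0 < c = 3/8 < 1. The condition a(u,u) ≥ α||u||_{H^1}² reads (1−α)∫(u')² ≥ (α−c)∫u². Any admissible α is ≤ 1 (rapidly oscillating u have ∫u²/∫(u')² → 0), and α = 1 would force 0 ≥ (1−c)∫u², impossible since c < 1; so 1−α > 0. By the sharp Poincaré inequality on H^1_0 of an interval of length L, ∫(u')² ≥ (π/L)²∫u² with equality for the first sine mode sin(π(x−x₀)/L) (x₀ the left endpoint), so the inequality holds for all u iff (1−α)(π/L)² ≥ α − c, i.e. α ≤ ((π/L)² + c)/((π/L)² + 1) = (1 + c(L/π)²)/(1 + (L/π)²). With (π/L)² = 4*π^2/9 and c = 3/8, the largest admissible constant is α = ((π/L)² + c)/((π/L)² + 1).
Simplifying, α = (27 + 32*π^2)/(8*(9 + 4*π^2)).


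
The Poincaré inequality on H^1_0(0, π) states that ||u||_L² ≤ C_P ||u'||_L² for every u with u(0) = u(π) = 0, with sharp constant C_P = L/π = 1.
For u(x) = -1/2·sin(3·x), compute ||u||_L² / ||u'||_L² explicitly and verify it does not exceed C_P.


||u||_L² / ||u'||_L² = 1/3 < C_P = 1.

u(x) = -1/2·sin(3·x), so u'(x) = -3*cos(3*x)/2.
Writing u(x) = A·sin(kπx/L) with A = -1/2 and k = 3, use ∫_0^L sin²(kπx/L) dx = L/2 and ∫_0^L cos²(kπx/L) dx = L/2.
u² = 1/4·sin²(3·x) and (u')² = 9/4·cos²(3·x), and each of sin², cos² integrates to L/2 = π/2 over (0, π).
∫_0^π u² dx = π/8, so ||u||_L² = sqrt(2)*sqrt(π)/4.
∫_0^π (u')² dx = 9*π/8, so ||u'||_L² = 3*sqrt(2)*sqrt(π)/4.
Ratio ||u||_L² / ||u'||_L² = 1/3.
Sharp Poincaré constant on H^1_0(0, π) is C_P = L/π = 1, achieved by sin(x).
This is the k = 3 harmonic; the ratio L/(kπ) is strictly less than C_P = L/π, consistent with the sharp inequality ||u||_L² ≤ C_P ||u'||_L².


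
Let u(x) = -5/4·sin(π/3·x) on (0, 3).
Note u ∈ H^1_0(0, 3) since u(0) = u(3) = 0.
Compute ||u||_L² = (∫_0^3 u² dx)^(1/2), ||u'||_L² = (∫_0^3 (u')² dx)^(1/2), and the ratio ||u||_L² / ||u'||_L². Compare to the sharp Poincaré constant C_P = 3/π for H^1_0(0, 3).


||u||_L² / ||u'||_L² = 3/π = C_P.

u(x) = -5/4·sin(π/3·x), so u'(x) = -5*π*cos(π*x/3)/12.
Writing u(x) = A·sin(kπx/L) with A = -5/4 and k = 1, use ∫_0^L sin²(kπx/L) dx = L/2 and ∫_0^L cos²(kπx/L) dx = L/2.
u² = 25/16·sin²(π/3·x) and (u')² = 25*π^2/144·cos²(π/3·x), and each of sin², cos² integrates to L/2 = 3/2 over (0, 3).
∫_0^3 u² dx = 75/32, so ||u||_L² = 5*sqrt(6)/8.
∫_0^3 (u')² dx = 25*π^2/96, so ||u'||_L² = 5*sqrt(6)*π/24.
Ratio ||u||_L² / ||u'||_L² = 3/π.
Sharp Poincaré constant on H^1_0(0, 3) is C_P = L/π = 3/π, achieved by sin(π/3·x).
This is the k = 1 eigenfunction (up to amplitude), so the ratio equals the sharp Poincaré constant exactly.


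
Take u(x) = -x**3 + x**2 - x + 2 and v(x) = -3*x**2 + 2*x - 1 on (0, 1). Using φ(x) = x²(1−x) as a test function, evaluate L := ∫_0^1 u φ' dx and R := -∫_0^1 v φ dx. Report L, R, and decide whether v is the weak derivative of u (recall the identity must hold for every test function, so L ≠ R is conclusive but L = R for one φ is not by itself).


LHS = 1/12, RHS = 1/12. Yes, v = u' weakly.

u(x) = -x**3 + x**2 - x + 2, classical derivative u'(x) = -3*x**2 + 2*x - 1.
φ(x) = x²(1−x), so φ'(x) = x*(2 - 3*x).
Note φ(0) = φ(1) = 0, so the boundary term u·φ vanishes.
LHS = ∫_0^1 u(x) φ'(x) dx = ∫_0^1 (3*x^5 - 5*x^4 + 5*x^3 - 8*x^2 + 4*x) dx. Term by term:
  ∫_0^1 3*x^5 dx = 1/2;  ∫_0^1 -5*x^4 dx = -1;  ∫_0^1 5*x^3 dx = 5/4;
  ∫_0^1 -8*x^2 dx = -8/3;  ∫_0^1 4*x dx = 2.
Sum: 1/2 − 1 + 5/4 − 8/3 + 2 = 1/12.
So LHS = 1/12.
∫_0^1 v(x) φ(x) dx = ∫_0^1 (3*x^5 - 5*x^4 + 3*x^3 - x^2) dx. Term by term:
  ∫_0^1 3*x^5 dx = 1/2;  ∫_0^1 -5*x^4 dx = -1;  ∫_0^1 3*x^3 dx = 3/4;
  ∫_0^1 -x^2 dx = -1/3.
Sum: 1/2 − 1 + 3/4 − 1/3 = -1/12.
So RHS = -∫_0^1 v(x) φ(x) dx = 1/12.
LHS = RHS, so the identity holds for this test φ.
Moreover u is smooth here and v(x) = u'(x) = -3*x**2 + 2*x - 1 pointwise, so the identity holds for every test function. Hence v is the weak derivative of u.


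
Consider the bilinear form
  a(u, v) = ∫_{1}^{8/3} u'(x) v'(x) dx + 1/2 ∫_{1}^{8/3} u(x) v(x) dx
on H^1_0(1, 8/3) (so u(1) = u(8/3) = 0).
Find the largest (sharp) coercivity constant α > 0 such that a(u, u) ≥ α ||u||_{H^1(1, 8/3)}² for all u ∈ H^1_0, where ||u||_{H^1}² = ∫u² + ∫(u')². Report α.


α = (25 + 18*π^2)/(2*(25 + 9*π^2))

Coercivity of a(·,·) on H^1_0(1, 8/3) means a(u, u) ≥ α ||u||_{H^1}² for every u ∈ H^1_0.
The interval has length L = 5/3, and Poincaré/coercivity depend only on L. Here a(u, u) = ∫(u')² + (1/2)·∫u².
Here 0 < c = 1/2 < 1. The condition a(u,u) ≥ α||u||_{H^1}² reads (1−α)∫(u')² ≥ (α−c)∫u². Any admissible α is ≤ 1 (rapidly oscillating u have ∫u²/∫(u')² → 0), and α = 1 would force 0 ≥ (1−c)∫u², impossible since c < 1; so 1−α > 0. By the sharp Poincaré inequality on H^1_0 of an interval of length L, ∫(u')² ≥ (π/L)²∫u² with equality for the first sine mode sin(π(x−x₀)/L) (x₀ the left endpoint), so the inequality holds for all u iff (1−α)(π/L)² ≥ α − c, i.e. α ≤ ((π/L)² + c)/((π/L)² + 1) = (1 + c(L/π)²)/(1 + (L/π)²). With (π/L)² = 9*π^2/25 and c = 1/2, the largest admissible constant is α = ((π/L)² + c)/((π/L)² + 1).
Simplifying, α = (25 + 18*π^2)/(2*(25 + 9*π^2)).


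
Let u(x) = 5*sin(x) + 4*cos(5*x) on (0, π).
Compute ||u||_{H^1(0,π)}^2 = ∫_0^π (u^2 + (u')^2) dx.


||u||_{H^1(0,π)}^2 = 233*π

u'(x) = -20*sin(5*x) + 5*cos(x).
Expand u² and (u')² and integrate term by term on (0, π), using: for integers n ≥ 1, ∫_0^π sin²(nx) dx = ∫_0^π cos²(nx) dx = π/2; for n ≠ n', ∫_0^π sin(nx)sin(n'x) dx = ∫_0^π cos(nx)cos(n'x) dx = 0; and by product-to-sum, ∫_0^π sin(nx)cos(n'x) dx = ½∫_0^π [sin((n+n')x) + sin((n−n')x)] dx, which is 0 when n+n' is even and 2n/(n²−n'²) when n+n' is odd (it need not vanish on (0, π)).
  u² squared terms: (4)²·∫cos(5x)² dx = 16·π/2 = 8*π;  (5)²·∫sin(x)² dx = 25·π/2 = 25*π/2.
  u² cross terms: 2·(4)·(5)·∫cos(5x)·sin(x) dx = 40·(0) = 0.
  So ∫_0^π u² dx = 8*π + 25*π/2 + 0 = 41*π/2.
  (u')² squared terms: (-20)²·∫sin(5x)² dx = 400·π/2 = 200*π;  (5)²·∫cos(x)² dx = 25·π/2 = 25*π/2.
  (u')² cross terms: 2·(-20)·(5)·∫sin(5x)·cos(x) dx = -200·(0) = 0.
  So ∫_0^π (u')² dx = 200*π + 25*π/2 + 0 = 425*π/2.
||u||_{H^1}^2 = (41*π/2) + (425*π/2) = 233*π.


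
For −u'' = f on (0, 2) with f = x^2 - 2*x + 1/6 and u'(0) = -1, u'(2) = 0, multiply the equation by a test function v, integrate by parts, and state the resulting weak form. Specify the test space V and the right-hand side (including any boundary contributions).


V = H^1(0, 2) (v unrestricted at boundary; u is determined up to an additive constant); weak form: ∫_0^2 u'v' dx = ∫_0^2 (x^2 - 2*x + 1/6) v dx + v(0) for all v ∈ V.

Multiply both sides by a test function v and integrate from 0 to 2:
  ∫_0^2 −u''(x) v(x) dx = ∫_0^2 f(x) v(x) dx.
Integrate the LHS by parts once:
  ∫_0^2 −u'' v dx = −[u'(x) v(x)]_0^2 + ∫_0^2 u'(x) v'(x) dx.
Thus ∫_0^2 u'(x) v'(x) dx = ∫_0^2 f(x) v(x) dx + [u'(x) v(x)]_0^2.
Choose V so that boundary terms are either known or forced to vanish.
u has inhomogeneous Neumann u'(0) = -1, u'(2) = 0. [u' v]_0^2 = (0)·v(2) − (-1)·v(0) = v(0). Take V = H^1(0, 2); boundary term becomes part of RHS.
Weak formulation: find u (satisfying any essential BC) such that ∫_0^2 u'(x) v'(x) dx = ∫_0^2 f v dx + v(0) for all v ∈ V (Neumann data are natural BCs: they enter the RHS as boundary terms).
Substituting f(x) = x^2 - 2*x + 1/6, the right-hand side is ∫_0^2 (x^2 - 2*x + 1/6) v dx + v(0).
Compatibility check (pure Neumann): taking v ≡ 1 ∈ V gives 0 = ∫_0^2 f dx + (0) − (-1), i.e. ∫_0^2 f dx must equal u'(0) − u'(2) = -1. Indeed ∫_0^2 (x^2 - 2*x + 1/6) dx = -1, so the data are compatible. The solution is then unique only up to an additive constant (fix it e.g. by requiring ∫_0^2 u dx = 0).


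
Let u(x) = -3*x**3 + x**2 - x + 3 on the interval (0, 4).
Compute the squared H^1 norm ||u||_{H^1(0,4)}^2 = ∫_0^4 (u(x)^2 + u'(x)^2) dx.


||u||_{H^1}^2 = 3358552/105

The H^1 norm (squared) on an interval (0, L) is
  ||u||_{H^1}^2 = ∫_0^L u(x)^2 dx + ∫_0^L u'(x)^2 dx.
Compute u'(x) = -9*x**2 + 2*x - 1.
Then u(x)^2 = 9*x**6 - 6*x**5 + 7*x**4 - 20*x**3 + 7*x**2 - 6*x + 9 and u'(x)^2 = 81*x**4 - 36*x**3 + 22*x**2 - 4*x + 1.
Integrate each monomial from 0 to 4 using ∫_0^4 c·x^n dx = c·4^(n+1)/(n+1):
  ∫_0^4 u(x)^2 dx = ∫_0^4 (9*x^6 - 6*x^5 + 7*x^4 - 20*x^3 + 7*x^2 - 6*x + 9) dx. Term by term:
    ∫_0^4 9*x^6 dx = 147456/7;  ∫_0^4 -6*x^5 dx = -4096;  ∫_0^4 7*x^4 dx = 7168/5;
    ∫_0^4 -20*x^3 dx = -1280;  ∫_0^4 7*x^2 dx = 448/3;  ∫_0^4 -6*x dx = -48;
    ∫_0^4 9 dx = 36.
  Sum: 147456/7 − 4096 + 7168/5 − 1280 + 448/3 − 48 + 36 = 1812308/105.
  ∫_0^4 u'(x)^2 dx = ∫_0^4 (81*x^4 - 36*x^3 + 22*x^2 - 4*x + 1) dx. Term by term:
    ∫_0^4 81*x^4 dx = 82944/5;  ∫_0^4 -36*x^3 dx = -2304;  ∫_0^4 22*x^2 dx = 1408/3;
    ∫_0^4 -4*x dx = -32;  ∫_0^4 1 dx = 4.
  Sum: 82944/5 − 2304 + 1408/3 − 32 + 4 = 220892/15.
Adding: ||u||_{H^1}^2 = 1812308/105 + 220892/15 = 3358552/105.


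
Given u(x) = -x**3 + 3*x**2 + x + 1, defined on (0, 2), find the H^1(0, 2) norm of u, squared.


||u||_{H^1}^2 = 6232/105

The H^1 norm (squared) on an interval (0, L) is
  ||u||_{H^1}^2 = ∫_0^L u(x)^2 dx + ∫_0^L u'(x)^2 dx.
Compute u'(x) = -3*x**2 + 6*x + 1.
Then u(x)^2 = x**6 - 6*x**5 + 7*x**4 + 4*x**3 + 7*x**2 + 2*x + 1 and u'(x)^2 = 9*x**4 - 36*x**3 + 30*x**2 + 12*x + 1.
Integrate each monomial from 0 to 2 using ∫_0^2 c·x^n dx = c·2^(n+1)/(n+1):
  ∫_0^2 u(x)^2 dx = ∫_0^2 (x^6 - 6*x^5 + 7*x^4 + 4*x^3 + 7*x^2 + 2*x + 1) dx. Term by term:
    ∫_0^2 x^6 dx = 128/7;  ∫_0^2 -6*x^5 dx = -64;  ∫_0^2 7*x^4 dx = 224/5;
    ∫_0^2 4*x^3 dx = 16;  ∫_0^2 7*x^2 dx = 56/3;  ∫_0^2 2*x dx = 4;
    ∫_0^2 1 dx = 2.
  Sum: 128/7 − 64 + 224/5 + 16 + 56/3 + 4 + 2 = 4174/105.
  ∫_0^2 u'(x)^2 dx = ∫_0^2 (9*x^4 - 36*x^3 + 30*x^2 + 12*x + 1) dx. Term by term:
    ∫_0^2 9*x^4 dx = 288/5;  ∫_0^2 -36*x^3 dx = -144;  ∫_0^2 30*x^2 dx = 80;
    ∫_0^2 12*x dx = 24;  ∫_0^2 1 dx = 2.
  Sum: 288/5 − 144 + 80 + 24 + 2 = 98/5.
Adding: ||u||_{H^1}^2 = 4174/105 + 98/5 = 6232/105.


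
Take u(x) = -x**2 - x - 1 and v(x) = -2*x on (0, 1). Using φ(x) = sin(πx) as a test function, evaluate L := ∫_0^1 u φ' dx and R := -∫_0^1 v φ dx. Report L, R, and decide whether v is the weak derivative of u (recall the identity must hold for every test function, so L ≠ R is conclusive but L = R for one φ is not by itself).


LHS = 4/π, RHS = 2/π. No, v is not the weak derivative of u.

u(x) = -x**2 - x - 1, classical derivative u'(x) = -2*x - 1.
φ(x) = sin(πx), so φ'(x) = π*cos(π*x).
Note φ(0) = φ(1) = 0, so the boundary term u·φ vanishes.
LHS = ∫_0^1 u(x) φ'(x) dx = ∫_0^1 (-π*x^2*cos(π*x) - π*x*cos(π*x) - π*cos(π*x)) dx. Term by term:
  ∫_0^1 -π*cos(π*x) dx = 0;  ∫_0^1 -π*x*cos(π*x) dx = 2/π;  ∫_0^1 -π*x^2*cos(π*x) dx = 2/π.
Sum: 0 + 2/π + 2/π = 4/π.
So LHS = 4/π.
∫_0^1 v(x) φ(x) dx = ∫_0^1 (-2*x*sin(π*x)) dx. Term by term:
  ∫_0^1 -2*x*sin(π*x) dx = -2/π.
So RHS = -∫_0^1 v(x) φ(x) dx = 2/π.
LHS − RHS = 2/π ≠ 0, so the identity fails.
(For a valid weak derivative the identity must hold for EVERY test function, in particular this one. The failure shows v is NOT the weak derivative of u.)
Correct weak derivative would be u'(x) = -2*x - 1.


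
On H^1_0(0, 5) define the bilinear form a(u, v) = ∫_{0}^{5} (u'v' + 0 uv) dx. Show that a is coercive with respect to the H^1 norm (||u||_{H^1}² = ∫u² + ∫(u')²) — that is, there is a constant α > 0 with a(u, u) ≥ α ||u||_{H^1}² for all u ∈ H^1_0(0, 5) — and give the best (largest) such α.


α = π^2/(π^2 + 25)

Coercivity of a(·,·) on H^1_0(0, 5) means a(u, u) ≥ α ||u||_{H^1}² for every u ∈ H^1_0.
The interval has length L = 5, and Poincaré/coercivity depend only on L. Here a(u, u) = ∫(u')² + (0)·∫u².
Here c = 0, so a(u,u) = ∫(u')² alone. The condition a(u,u) ≥ α||u||_{H^1}² reads (1−α)∫(u')² ≥ (α−c)∫u². Any admissible α is ≤ 1 (rapidly oscillating u have ∫u²/∫(u')² → 0), and α = 1 would force 0 ≥ (1−c)∫u², impossible since c < 1; so 1−α > 0. By the sharp Poincaré inequality on H^1_0 of an interval of length L, ∫(u')² ≥ (π/L)²∫u² with equality for the first sine mode sin(π(x−x₀)/L) (x₀ the left endpoint), so the inequality holds for all u iff (1−α)(π/L)² ≥ α − c, i.e. α ≤ ((π/L)² + c)/((π/L)² + 1) = (1 + c(L/π)²)/(1 + (L/π)²). (Direct route, valid since c ≤ 0: Poincaré gives c∫u² ≥ c(L/π)²∫(u')², so a(u,u) ≥ (1 + c(L/π)²)∫(u')², while ||u||_{H^1}² ≤ (1 + (L/π)²)∫(u')²; dividing yields the same α.) With (π/L)² = π^2/25 and c = 0, the largest admissible constant is α = ((π/L)² + c)/((π/L)² + 1).
Simplifying, α = π^2/(π^2 + 25).


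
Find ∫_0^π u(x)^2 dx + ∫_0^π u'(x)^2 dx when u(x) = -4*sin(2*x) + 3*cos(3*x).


||u||_{H^1(0,π)}^2 = 192 + 85*π

u'(x) = -9*sin(3*x) - 8*cos(2*x).
Expand u² and (u')² and integrate term by term on (0, π), using: for integers n ≥ 1, ∫_0^π sin²(nx) dx = ∫_0^π cos²(nx) dx = π/2; for n ≠ n', ∫_0^π sin(nx)sin(n'x) dx = ∫_0^π cos(nx)cos(n'x) dx = 0; and by product-to-sum, ∫_0^π sin(nx)cos(n'x) dx = ½∫_0^π [sin((n+n')x) + sin((n−n')x)] dx, which is 0 when n+n' is even and 2n/(n²−n'²) when n+n' is odd (it need not vanish on (0, π)).
  u² squared terms: (-4)²·∫sin(2x)² dx = 16·π/2 = 8*π;  (3)²·∫cos(3x)² dx = 9·π/2 = 9*π/2.
  u² cross terms: 2·(-4)·(3)·∫sin(2x)·cos(3x) dx = -24·(-4/5) = 96/5.
  So ∫_0^π u² dx = 8*π + 9*π/2 + 96/5 = 96/5 + 25*π/2.
  (u')² squared terms: (-9)²·∫sin(3x)² dx = 81·π/2 = 81*π/2;  (-8)²·∫cos(2x)² dx = 64·π/2 = 32*π.
  (u')² cross terms: 2·(-9)·(-8)·∫sin(3x)·cos(2x) dx = 144·(6/5) = 864/5.
  So ∫_0^π (u')² dx = 81*π/2 + 32*π + 864/5 = 864/5 + 145*π/2.
||u||_{H^1}^2 = (96/5 + 25*π/2) + (864/5 + 145*π/2) = 192 + 85*π.


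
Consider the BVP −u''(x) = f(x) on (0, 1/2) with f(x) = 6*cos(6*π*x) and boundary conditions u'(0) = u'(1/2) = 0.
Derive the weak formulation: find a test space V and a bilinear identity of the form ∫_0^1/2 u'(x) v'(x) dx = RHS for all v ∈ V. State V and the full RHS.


V = H^1(0, 1/2) (no boundary constraint on v; u is determined up to an additive constant); weak form: ∫_0^1/2 u'v' dx = ∫_0^1/2 (6*cos(6*π*x)) v dx for all v ∈ V.

Multiply both sides by a test function v and integrate from 0 to 1/2:
  ∫_0^1/2 −u''(x) v(x) dx = ∫_0^1/2 f(x) v(x) dx.
Integrate the LHS by parts once:
  ∫_0^1/2 −u'' v dx = −[u'(x) v(x)]_0^1/2 + ∫_0^1/2 u'(x) v'(x) dx.
Thus ∫_0^1/2 u'(x) v'(x) dx = ∫_0^1/2 f(x) v(x) dx + [u'(x) v(x)]_0^1/2.
Choose V so that boundary terms are either known or forced to vanish.
u has homogeneous Neumann: u'(0) = u'(1/2) = 0. So [u' v]_0^1/2 = 0·v(1/2) − 0·v(0) = 0 for any v; take V = H^1(0, 1/2).
Weak formulation: find u (satisfying any essential BC) such that ∫_0^1/2 u'(x) v'(x) dx = ∫_0^1/2 f v dx for all v ∈ V (homogeneous Neumann, so boundary terms vanish).
Substituting f(x) = 6*cos(6*π*x), the right-hand side is ∫_0^1/2 (6*cos(6*π*x)) v dx.
Compatibility check (pure Neumann): taking v ≡ 1 ∈ V gives 0 = ∫_0^1/2 f dx + (0) − (0), i.e. ∫_0^1/2 f dx must equal u'(0) − u'(1/2) = 0. Indeed ∫_0^1/2 (6*cos(6*π*x)) dx = 0, so the data are compatible. The solution is then unique only up to an additive constant (fix it e.g. by requiring ∫_0^1/2 u dx = 0).


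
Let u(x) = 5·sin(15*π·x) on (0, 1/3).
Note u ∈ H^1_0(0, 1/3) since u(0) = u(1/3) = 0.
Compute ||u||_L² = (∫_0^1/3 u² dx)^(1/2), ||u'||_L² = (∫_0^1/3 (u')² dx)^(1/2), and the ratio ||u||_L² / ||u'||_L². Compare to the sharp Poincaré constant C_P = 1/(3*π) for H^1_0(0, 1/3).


||u||_L² / ||u'||_L² = 1/(15*π) < C_P = 1/(3*π).

u(x) = 5·sin(15*π·x), so u'(x) = 75*π*cos(15*π*x).
Writing u(x) = A·sin(kπx/L) with A = 5 and k = 5, use ∫_0^L sin²(kπx/L) dx = L/2 and ∫_0^L cos²(kπx/L) dx = L/2.
u² = 25·sin²(15*π·x) and (u')² = 5625*π^2·cos²(15*π·x), and each of sin², cos² integrates to L/2 = 1/6 over (0, 1/3).
∫_0^1/3 u² dx = 25/6, so ||u||_L² = 5*sqrt(6)/6.
∫_0^1/3 (u')² dx = 1875*π^2/2, so ||u'||_L² = 25*sqrt(6)*π/2.
Ratio ||u||_L² / ||u'||_L² = 1/(15*π).
Sharp Poincaré constant on H^1_0(0, 1/3) is C_P = L/π = 1/(3*π), achieved by sin(3*π·x).
This is the k = 5 harmonic; the ratio L/(kπ) is strictly less than C_P = L/π, consistent with the sharp inequality ||u||_L² ≤ C_P ||u'||_L².


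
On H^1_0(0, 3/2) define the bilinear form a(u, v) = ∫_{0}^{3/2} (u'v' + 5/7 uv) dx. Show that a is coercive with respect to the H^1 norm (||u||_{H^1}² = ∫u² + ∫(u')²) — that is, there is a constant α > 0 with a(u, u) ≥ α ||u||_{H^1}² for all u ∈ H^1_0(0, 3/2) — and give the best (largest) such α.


α = (45 + 28*π^2)/(7*(9 + 4*π^2))

Coercivity of a(·,·) on H^1_0(0, 3/2) means a(u, u) ≥ α ||u||_{H^1}² for every u ∈ H^1_0.
The interval has length L = 3/2, and Poincaré/coercivity depend only on L. Here a(u, u) = ∫(u')² + (5/7)·∫u².
Here 0 < c = 5/7 < 1. The condition a(u,u) ≥ α||u||_{H^1}² reads (1−α)∫(u')² ≥ (α−c)∫u². Any admissible α is ≤ 1 (rapidly oscillating u have ∫u²/∫(u')² → 0), and α = 1 would force 0 ≥ (1−c)∫u², impossible since c < 1; so 1−α > 0. By the sharp Poincaré inequality on H^1_0 of an interval of length L, ∫(u')² ≥ (π/L)²∫u² with equality for the first sine mode sin(π(x−x₀)/L) (x₀ the left endpoint), so the inequality holds for all u iff (1−α)(π/L)² ≥ α − c, i.e. α ≤ ((π/L)² + c)/((π/L)² + 1) = (1 + c(L/π)²)/(1 + (L/π)²). With (π/L)² = 4*π^2/9 and c = 5/7, the largest admissible constant is α = ((π/L)² + c)/((π/L)² + 1).
Simplifying, α = (45 + 28*π^2)/(7*(9 + 4*π^2)).


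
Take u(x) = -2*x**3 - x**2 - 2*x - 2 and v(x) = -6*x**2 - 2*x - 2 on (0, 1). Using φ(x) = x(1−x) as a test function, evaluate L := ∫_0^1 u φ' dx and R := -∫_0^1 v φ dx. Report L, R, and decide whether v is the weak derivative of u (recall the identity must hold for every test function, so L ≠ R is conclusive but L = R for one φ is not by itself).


LHS = 4/5, RHS = 4/5. Yes, v = u' weakly.

u(x) = -2*x**3 - x**2 - 2*x - 2, classical derivative u'(x) = -6*x**2 - 2*x - 2.
φ(x) = x(1−x), so φ'(x) = 1 - 2*x.
Note φ(0) = φ(1) = 0, so the boundary term u·φ vanishes.
LHS = ∫_0^1 u(x) φ'(x) dx = ∫_0^1 (4*x^4 + 3*x^2 + 2*x - 2) dx. Term by term:
  ∫_0^1 4*x^4 dx = 4/5;  ∫_0^1 3*x^2 dx = 1;  ∫_0^1 2*x dx = 1;
  ∫_0^1 -2 dx = -2.
Sum: 4/5 + 1 + 1 − 2 = 4/5.
So LHS = 4/5.
∫_0^1 v(x) φ(x) dx = ∫_0^1 (6*x^4 - 4*x^3 - 2*x) dx. Term by term:
  ∫_0^1 6*x^4 dx = 6/5;  ∫_0^1 -4*x^3 dx = -1;  ∫_0^1 -2*x dx = -1.
Sum: 6/5 − 1 − 1 = -4/5.
So RHS = -∫_0^1 v(x) φ(x) dx = 4/5.
LHS = RHS, so the identity holds for this test φ.
Moreover u is smooth here and v(x) = u'(x) = -6*x**2 - 2*x - 2 pointwise, so the identity holds for every test function. Hence v is the weak derivative of u.


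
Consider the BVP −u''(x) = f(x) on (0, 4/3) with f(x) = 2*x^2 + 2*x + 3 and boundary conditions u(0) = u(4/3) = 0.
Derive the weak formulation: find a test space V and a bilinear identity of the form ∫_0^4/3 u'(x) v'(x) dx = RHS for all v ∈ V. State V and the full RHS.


V = H^1_0(0, 4/3) (so v(0) = v(4/3) = 0); weak form: ∫_0^4/3 u'v' dx = ∫_0^4/3 (2*x^2 + 2*x + 3) v dx for all v ∈ V.

Multiply both sides by a test function v and integrate from 0 to 4/3:
  ∫_0^4/3 −u''(x) v(x) dx = ∫_0^4/3 f(x) v(x) dx.
Integrate the LHS by parts once:
  ∫_0^4/3 −u'' v dx = −[u'(x) v(x)]_0^4/3 + ∫_0^4/3 u'(x) v'(x) dx.
Thus ∫_0^4/3 u'(x) v'(x) dx = ∫_0^4/3 f(x) v(x) dx + [u'(x) v(x)]_0^4/3.
Choose V so that boundary terms are either known or forced to vanish.
u is Dirichlet: u(0) = u(4/3) = 0. Let V = H^1_0(0, 4/3); then v(0) = v(4/3) = 0, and [u' v]_0^4/3 = 0.
Weak formulation: find u (satisfying any essential BC) such that ∫_0^4/3 u'(x) v'(x) dx = ∫_0^4/3 f v dx for all v ∈ V.
Substituting f(x) = 2*x^2 + 2*x + 3, the right-hand side is ∫_0^4/3 (2*x^2 + 2*x + 3) v dx.
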